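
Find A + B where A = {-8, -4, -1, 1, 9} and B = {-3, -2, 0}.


A + B = {a + b : a ∈ A, b ∈ B}.
Enumerate all |A|·|B| = 5·3 = 15 pairs (a, b) and collect distinct sums.
a = -8: -8+-3=-11, -8+-2=-10, -8+0=-8
a = -4: -4+-3=-7, -4+-2=-6, -4+0=-4
a = -1: -1+-3=-4, -1+-2=-3, -1+0=-1
a = 1: 1+-3=-2, 1+-2=-1, 1+0=1
a = 9: 9+-3=6, 9+-2=7, 9+0=9
Collecting distinct sums: A + B = {-11, -10, -8, -7, -6, -4, -3, -2, -1, 1, 6, 7, 9}
|A + B| = 13

A + B = {-11, -10, -8, -7, -6, -4, -3, -2, -1, 1, 6, 7, 9}


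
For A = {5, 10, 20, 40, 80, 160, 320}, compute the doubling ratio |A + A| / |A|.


|A| = 7.
Compute A + A by enumerating all 49 pairs.
A + A = {10, 15, 20, 25, 30, 40, 45, 50, 60, 80, 85, 90, 100, 120, 160, 165, 170, 180, 200, 240, 320, 325, 330, 340, 360, 400, 480, 640}, so |A + A| = 28.
K = |A + A| / |A| = 28/7 = 4/1 ≈ 4.0000.
Reference: AP of size 7 gives K = 13/7 ≈ 1.8571; a fully generic set of size 7 gives K ≈ 4.0000.

|A| = 7, |A + A| = 28, K = 28/7 = 4/1.


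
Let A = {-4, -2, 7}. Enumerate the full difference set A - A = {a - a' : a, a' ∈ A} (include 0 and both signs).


A - A = {a - a' : a, a' ∈ A}.
Compute a - a' for each ordered pair (a, a'):
a = -4: -4--4=0, -4--2=-2, -4-7=-11
a = -2: -2--4=2, -2--2=0, -2-7=-9
a = 7: 7--4=11, 7--2=9, 7-7=0
Collecting distinct values (and noting 0 appears from a-a):
A - A = {-11, -9, -2, 0, 2, 9, 11}
|A - A| = 7

A - A = {-11, -9, -2, 0, 2, 9, 11}


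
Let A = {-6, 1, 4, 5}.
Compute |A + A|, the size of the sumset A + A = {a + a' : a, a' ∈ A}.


A + A = {a + a' : a, a' ∈ A}; |A| = 4.
General bounds: 2|A| - 1 ≤ |A + A| ≤ |A|(|A|+1)/2, i.e. 7 ≤ |A + A| ≤ 10.
Lower bound 2|A|-1 is attained iff A is an arithmetic progression.
Enumerate sums a + a' for a ≤ a' (symmetric, so this suffices):
a = -6: -6+-6=-12, -6+1=-5, -6+4=-2, -6+5=-1
a = 1: 1+1=2, 1+4=5, 1+5=6
a = 4: 4+4=8, 4+5=9
a = 5: 5+5=10
Distinct sums: {-12, -5, -2, -1, 2, 5, 6, 8, 9, 10}
|A + A| = 10

|A + A| = 10


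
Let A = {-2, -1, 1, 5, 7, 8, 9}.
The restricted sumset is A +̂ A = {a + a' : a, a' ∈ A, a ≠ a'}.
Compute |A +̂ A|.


Restricted sumset: A +̂ A = {a + a' : a ∈ A, a' ∈ A, a ≠ a'}.
Equivalently, take A + A and drop any sum 2a that is achievable ONLY as a + a for a ∈ A (i.e. sums representable only with equal summands).
Enumerate pairs (a, a') with a < a' (symmetric, so each unordered pair gives one sum; this covers all a ≠ a'):
  -2 + -1 = -3
  -2 + 1 = -1
  -2 + 5 = 3
  -2 + 7 = 5
  -2 + 8 = 6
  -2 + 9 = 7
  -1 + 1 = 0
  -1 + 5 = 4
  -1 + 7 = 6
  -1 + 8 = 7
  -1 + 9 = 8
  1 + 5 = 6
  1 + 7 = 8
  1 + 8 = 9
  1 + 9 = 10
  5 + 7 = 12
  5 + 8 = 13
  5 + 9 = 14
  7 + 8 = 15
  7 + 9 = 16
  8 + 9 = 17
Collected distinct sums: {-3, -1, 0, 3, 4, 5, 6, 7, 8, 9, 10, 12, 13, 14, 15, 16, 17}
|A +̂ A| = 17
(Reference bound: |A +̂ A| ≥ 2|A| - 3 for |A| ≥ 2, with |A| = 7 giving ≥ 11.)

|A +̂ A| = 17


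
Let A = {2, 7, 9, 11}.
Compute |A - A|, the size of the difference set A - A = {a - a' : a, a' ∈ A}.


A - A = {a - a' : a, a' ∈ A}; |A| = 4.
Bounds: 2|A|-1 ≤ |A - A| ≤ |A|² - |A| + 1, i.e. 7 ≤ |A - A| ≤ 13.
Note: 0 ∈ A - A always (from a - a). The set is symmetric: if d ∈ A - A then -d ∈ A - A.
Enumerate nonzero differences d = a - a' with a > a' (then include -d):
Positive differences: {2, 4, 5, 7, 9}
Full difference set: {0} ∪ (positive diffs) ∪ (negative diffs).
|A - A| = 1 + 2·5 = 11 (matches direct enumeration: 11).

|A - A| = 11


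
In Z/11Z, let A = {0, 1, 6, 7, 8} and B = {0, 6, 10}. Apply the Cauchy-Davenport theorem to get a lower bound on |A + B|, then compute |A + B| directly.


Cauchy-Davenport: |A + B| ≥ min(p, |A| + |B| - 1) for A, B nonempty in Z/pZ.
|A| = 5, |B| = 3, p = 11.
CD lower bound = min(11, 5 + 3 - 1) = min(11, 7) = 7.
Compute A + B mod 11 directly:
a = 0: 0+0=0, 0+6=6, 0+10=10
a = 1: 1+0=1, 1+6=7, 1+10=0
a = 6: 6+0=6, 6+6=1, 6+10=5
a = 7: 7+0=7, 7+6=2, 7+10=6
a = 8: 8+0=8, 8+6=3, 8+10=7
A + B = {0, 1, 2, 3, 5, 6, 7, 8, 10}, so |A + B| = 9.
Verify: 9 ≥ 7? Yes ✓.

CD lower bound = 7, actual |A + B| = 9.


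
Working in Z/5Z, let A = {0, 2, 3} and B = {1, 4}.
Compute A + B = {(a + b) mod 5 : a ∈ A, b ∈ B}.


Work in Z/5Z: reduce every sum a + b modulo 5.
Enumerate all 6 pairs:
a = 0: 0+1=1, 0+4=4
a = 2: 2+1=3, 2+4=1
a = 3: 3+1=4, 3+4=2
Distinct residues collected: {1, 2, 3, 4}
|A + B| = 4 (out of 5 total residues).

A + B = {1, 2, 3, 4}


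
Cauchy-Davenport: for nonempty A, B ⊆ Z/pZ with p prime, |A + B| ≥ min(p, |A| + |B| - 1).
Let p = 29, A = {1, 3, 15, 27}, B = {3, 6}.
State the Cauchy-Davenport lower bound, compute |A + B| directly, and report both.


Cauchy-Davenport: |A + B| ≥ min(p, |A| + |B| - 1) for A, B nonempty in Z/pZ.
|A| = 4, |B| = 2, p = 29.
CD lower bound = min(29, 4 + 2 - 1) = min(29, 5) = 5.
Compute A + B mod 29 directly:
a = 1: 1+3=4, 1+6=7
a = 3: 3+3=6, 3+6=9
a = 15: 15+3=18, 15+6=21
a = 27: 27+3=1, 27+6=4
A + B = {1, 4, 6, 7, 9, 18, 21}, so |A + B| = 7.
Verify: 7 ≥ 5? Yes ✓.

CD lower bound = 5, actual |A + B| = 7.


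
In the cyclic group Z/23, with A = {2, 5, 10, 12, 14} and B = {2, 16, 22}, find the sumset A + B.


Work in Z/23Z: reduce every sum a + b modulo 23.
Enumerate all 15 pairs:
a = 2: 2+2=4, 2+16=18, 2+22=1
a = 5: 5+2=7, 5+16=21, 5+22=4
a = 10: 10+2=12, 10+16=3, 10+22=9
a = 12: 12+2=14, 12+16=5, 12+22=11
a = 14: 14+2=16, 14+16=7, 14+22=13
Distinct residues collected: {1, 3, 4, 5, 7, 9, 11, 12, 13, 14, 16, 18, 21}
|A + B| = 13 (out of 23 total residues).

A + B = {1, 3, 4, 5, 7, 9, 11, 12, 13, 14, 16, 18, 21}


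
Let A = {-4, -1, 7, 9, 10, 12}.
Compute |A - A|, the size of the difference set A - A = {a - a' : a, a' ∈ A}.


A - A = {a - a' : a, a' ∈ A}; |A| = 6.
Bounds: 2|A|-1 ≤ |A - A| ≤ |A|² - |A| + 1, i.e. 11 ≤ |A - A| ≤ 31.
Note: 0 ∈ A - A always (from a - a). The set is symmetric: if d ∈ A - A then -d ∈ A - A.
Enumerate nonzero differences d = a - a' with a > a' (then include -d):
Positive differences: {1, 2, 3, 5, 8, 10, 11, 13, 14, 16}
Full difference set: {0} ∪ (positive diffs) ∪ (negative diffs).
|A - A| = 1 + 2·10 = 21 (matches direct enumeration: 21).

|A - A| = 21


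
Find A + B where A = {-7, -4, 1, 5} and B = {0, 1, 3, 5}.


A + B = {a + b : a ∈ A, b ∈ B}.
Enumerate all |A|·|B| = 4·4 = 16 pairs (a, b) and collect distinct sums.
a = -7: -7+0=-7, -7+1=-6, -7+3=-4, -7+5=-2
a = -4: -4+0=-4, -4+1=-3, -4+3=-1, -4+5=1
a = 1: 1+0=1, 1+1=2, 1+3=4, 1+5=6
a = 5: 5+0=5, 5+1=6, 5+3=8, 5+5=10
Collecting distinct sums: A + B = {-7, -6, -4, -3, -2, -1, 1, 2, 4, 5, 6, 8, 10}
|A + B| = 13

A + B = {-7, -6, -4, -3, -2, -1, 1, 2, 4, 5, 6, 8, 10}


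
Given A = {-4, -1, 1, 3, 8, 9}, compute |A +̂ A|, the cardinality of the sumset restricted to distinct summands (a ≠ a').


Restricted sumset: A +̂ A = {a + a' : a ∈ A, a' ∈ A, a ≠ a'}.
Equivalently, take A + A and drop any sum 2a that is achievable ONLY as a + a for a ∈ A (i.e. sums representable only with equal summands).
Enumerate pairs (a, a') with a < a' (symmetric, so each unordered pair gives one sum; this covers all a ≠ a'):
  -4 + -1 = -5
  -4 + 1 = -3
  -4 + 3 = -1
  -4 + 8 = 4
  -4 + 9 = 5
  -1 + 1 = 0
  -1 + 3 = 2
  -1 + 8 = 7
  -1 + 9 = 8
  1 + 3 = 4
  1 + 8 = 9
  1 + 9 = 10
  3 + 8 = 11
  3 + 9 = 12
  8 + 9 = 17
Collected distinct sums: {-5, -3, -1, 0, 2, 4, 5, 7, 8, 9, 10, 11, 12, 17}
|A +̂ A| = 14
(Reference bound: |A +̂ A| ≥ 2|A| - 3 for |A| ≥ 2, with |A| = 6 giving ≥ 9.)

|A +̂ A| = 14


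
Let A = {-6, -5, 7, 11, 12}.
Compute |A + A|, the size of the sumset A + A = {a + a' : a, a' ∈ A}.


A + A = {a + a' : a, a' ∈ A}; |A| = 5.
General bounds: 2|A| - 1 ≤ |A + A| ≤ |A|(|A|+1)/2, i.e. 9 ≤ |A + A| ≤ 15.
Lower bound 2|A|-1 is attained iff A is an arithmetic progression.
Enumerate sums a + a' for a ≤ a' (symmetric, so this suffices):
a = -6: -6+-6=-12, -6+-5=-11, -6+7=1, -6+11=5, -6+12=6
a = -5: -5+-5=-10, -5+7=2, -5+11=6, -5+12=7
a = 7: 7+7=14, 7+11=18, 7+12=19
a = 11: 11+11=22, 11+12=23
a = 12: 12+12=24
Distinct sums: {-12, -11, -10, 1, 2, 5, 6, 7, 14, 18, 19, 22, 23, 24}
|A + A| = 14

|A + A| = 14


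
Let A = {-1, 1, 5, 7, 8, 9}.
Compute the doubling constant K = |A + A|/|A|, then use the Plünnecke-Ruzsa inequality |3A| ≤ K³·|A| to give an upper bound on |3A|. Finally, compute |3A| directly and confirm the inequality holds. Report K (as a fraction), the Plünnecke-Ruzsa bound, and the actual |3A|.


|A| = 6.
Step 1: Compute A + A by enumerating all 36 pairs.
A + A = {-2, 0, 2, 4, 6, 7, 8, 9, 10, 12, 13, 14, 15, 16, 17, 18}, so |A + A| = 16.
Step 2: Doubling constant K = |A + A|/|A| = 16/6 = 16/6 ≈ 2.6667.
Step 3: Plünnecke-Ruzsa gives |3A| ≤ K³·|A| = (2.6667)³ · 6 ≈ 113.7778.
Step 4: Compute 3A = A + A + A directly by enumerating all triples (a,b,c) ∈ A³; |3A| = 27.
Step 5: Check 27 ≤ 113.7778? Yes ✓.

K = 16/6, Plünnecke-Ruzsa bound K³|A| ≈ 113.7778, |3A| = 27, inequality holds.


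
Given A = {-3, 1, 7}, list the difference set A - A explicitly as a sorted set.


A - A = {a - a' : a, a' ∈ A}.
Compute a - a' for each ordered pair (a, a'):
a = -3: -3--3=0, -3-1=-4, -3-7=-10
a = 1: 1--3=4, 1-1=0, 1-7=-6
a = 7: 7--3=10, 7-1=6, 7-7=0
Collecting distinct values (and noting 0 appears from a-a):
A - A = {-10, -6, -4, 0, 4, 6, 10}
|A - A| = 7

A - A = {-10, -6, -4, 0, 4, 6, 10}


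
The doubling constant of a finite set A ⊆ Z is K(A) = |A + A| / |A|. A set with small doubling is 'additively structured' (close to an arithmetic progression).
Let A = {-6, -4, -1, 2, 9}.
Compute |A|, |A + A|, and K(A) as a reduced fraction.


|A| = 5.
Compute A + A by enumerating all 25 pairs.
A + A = {-12, -10, -8, -7, -5, -4, -2, 1, 3, 4, 5, 8, 11, 18}, so |A + A| = 14.
K = |A + A| / |A| = 14/5 (already in lowest terms) ≈ 2.8000.
Reference: AP of size 5 gives K = 9/5 ≈ 1.8000; a fully generic set of size 5 gives K ≈ 3.0000.

|A| = 5, |A + A| = 14, K = 14/5.


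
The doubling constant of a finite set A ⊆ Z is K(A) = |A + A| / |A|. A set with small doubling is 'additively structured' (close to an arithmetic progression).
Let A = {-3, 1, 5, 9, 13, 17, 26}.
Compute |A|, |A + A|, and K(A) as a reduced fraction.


|A| = 7.
Compute A + A by enumerating all 49 pairs.
A + A = {-6, -2, 2, 6, 10, 14, 18, 22, 23, 26, 27, 30, 31, 34, 35, 39, 43, 52}, so |A + A| = 18.
K = |A + A| / |A| = 18/7 (already in lowest terms) ≈ 2.5714.
Reference: AP of size 7 gives K = 13/7 ≈ 1.8571; a fully generic set of size 7 gives K ≈ 4.0000.

|A| = 7, |A + A| = 18, K = 18/7.


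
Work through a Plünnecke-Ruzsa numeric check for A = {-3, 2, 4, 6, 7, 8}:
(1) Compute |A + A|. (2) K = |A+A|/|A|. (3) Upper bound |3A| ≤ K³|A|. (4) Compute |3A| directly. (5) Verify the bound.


|A| = 6.
Step 1: Compute A + A by enumerating all 36 pairs.
A + A = {-6, -1, 1, 3, 4, 5, 6, 8, 9, 10, 11, 12, 13, 14, 15, 16}, so |A + A| = 16.
Step 2: Doubling constant K = |A + A|/|A| = 16/6 = 16/6 ≈ 2.6667.
Step 3: Plünnecke-Ruzsa gives |3A| ≤ K³·|A| = (2.6667)³ · 6 ≈ 113.7778.
Step 4: Compute 3A = A + A + A directly by enumerating all triples (a,b,c) ∈ A³; |3A| = 27.
Step 5: Check 27 ≤ 113.7778? Yes ✓.

K = 16/6, Plünnecke-Ruzsa bound K³|A| ≈ 113.7778, |3A| = 27, inequality holds.


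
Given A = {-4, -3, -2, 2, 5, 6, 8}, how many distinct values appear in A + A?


A + A = {a + a' : a, a' ∈ A}; |A| = 7.
General bounds: 2|A| - 1 ≤ |A + A| ≤ |A|(|A|+1)/2, i.e. 13 ≤ |A + A| ≤ 28.
Lower bound 2|A|-1 is attained iff A is an arithmetic progression.
Enumerate sums a + a' for a ≤ a' (symmetric, so this suffices):
a = -4: -4+-4=-8, -4+-3=-7, -4+-2=-6, -4+2=-2, -4+5=1, -4+6=2, -4+8=4
a = -3: -3+-3=-6, -3+-2=-5, -3+2=-1, -3+5=2, -3+6=3, -3+8=5
a = -2: -2+-2=-4, -2+2=0, -2+5=3, -2+6=4, -2+8=6
a = 2: 2+2=4, 2+5=7, 2+6=8, 2+8=10
a = 5: 5+5=10, 5+6=11, 5+8=13
a = 6: 6+6=12, 6+8=14
a = 8: 8+8=16
Distinct sums: {-8, -7, -6, -5, -4, -2, -1, 0, 1, 2, 3, 4, 5, 6, 7, 8, 10, 11, 12, 13, 14, 16}
|A + A| = 22

|A + A| = 22


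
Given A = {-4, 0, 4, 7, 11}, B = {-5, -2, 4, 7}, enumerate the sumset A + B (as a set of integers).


A + B = {a + b : a ∈ A, b ∈ B}.
Enumerate all |A|·|B| = 5·4 = 20 pairs (a, b) and collect distinct sums.
a = -4: -4+-5=-9, -4+-2=-6, -4+4=0, -4+7=3
a = 0: 0+-5=-5, 0+-2=-2, 0+4=4, 0+7=7
a = 4: 4+-5=-1, 4+-2=2, 4+4=8, 4+7=11
a = 7: 7+-5=2, 7+-2=5, 7+4=11, 7+7=14
a = 11: 11+-5=6, 11+-2=9, 11+4=15, 11+7=18
Collecting distinct sums: A + B = {-9, -6, -5, -2, -1, 0, 2, 3, 4, 5, 6, 7, 8, 9, 11, 14, 15, 18}
|A + B| = 18

A + B = {-9, -6, -5, -2, -1, 0, 2, 3, 4, 5, 6, 7, 8, 9, 11, 14, 15, 18}


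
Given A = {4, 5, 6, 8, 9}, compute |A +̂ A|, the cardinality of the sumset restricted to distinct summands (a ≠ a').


Restricted sumset: A +̂ A = {a + a' : a ∈ A, a' ∈ A, a ≠ a'}.
Equivalently, take A + A and drop any sum 2a that is achievable ONLY as a + a for a ∈ A (i.e. sums representable only with equal summands).
Enumerate pairs (a, a') with a < a' (symmetric, so each unordered pair gives one sum; this covers all a ≠ a'):
  4 + 5 = 9
  4 + 6 = 10
  4 + 8 = 12
  4 + 9 = 13
  5 + 6 = 11
  5 + 8 = 13
  5 + 9 = 14
  6 + 8 = 14
  6 + 9 = 15
  8 + 9 = 17
Collected distinct sums: {9, 10, 11, 12, 13, 14, 15, 17}
|A +̂ A| = 8
(Reference bound: |A +̂ A| ≥ 2|A| - 3 for |A| ≥ 2, with |A| = 5 giving ≥ 7.)

|A +̂ A| = 8


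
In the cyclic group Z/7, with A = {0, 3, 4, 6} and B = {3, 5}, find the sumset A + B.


Work in Z/7Z: reduce every sum a + b modulo 7.
Enumerate all 8 pairs:
a = 0: 0+3=3, 0+5=5
a = 3: 3+3=6, 3+5=1
a = 4: 4+3=0, 4+5=2
a = 6: 6+3=2, 6+5=4
Distinct residues collected: {0, 1, 2, 3, 4, 5, 6}
|A + B| = 7 (out of 7 total residues).

A + B = {0, 1, 2, 3, 4, 5, 6}


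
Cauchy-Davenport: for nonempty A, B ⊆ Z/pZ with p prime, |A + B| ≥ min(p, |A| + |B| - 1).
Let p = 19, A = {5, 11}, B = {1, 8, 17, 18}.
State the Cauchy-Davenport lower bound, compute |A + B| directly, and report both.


Cauchy-Davenport: |A + B| ≥ min(p, |A| + |B| - 1) for A, B nonempty in Z/pZ.
|A| = 2, |B| = 4, p = 19.
CD lower bound = min(19, 2 + 4 - 1) = min(19, 5) = 5.
Compute A + B mod 19 directly:
a = 5: 5+1=6, 5+8=13, 5+17=3, 5+18=4
a = 11: 11+1=12, 11+8=0, 11+17=9, 11+18=10
A + B = {0, 3, 4, 6, 9, 10, 12, 13}, so |A + B| = 8.
Verify: 8 ≥ 5? Yes ✓.

CD lower bound = 5, actual |A + B| = 8.


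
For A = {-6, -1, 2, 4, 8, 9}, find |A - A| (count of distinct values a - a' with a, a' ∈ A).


A - A = {a - a' : a, a' ∈ A}; |A| = 6.
Bounds: 2|A|-1 ≤ |A - A| ≤ |A|² - |A| + 1, i.e. 11 ≤ |A - A| ≤ 31.
Note: 0 ∈ A - A always (from a - a). The set is symmetric: if d ∈ A - A then -d ∈ A - A.
Enumerate nonzero differences d = a - a' with a > a' (then include -d):
Positive differences: {1, 2, 3, 4, 5, 6, 7, 8, 9, 10, 14, 15}
Full difference set: {0} ∪ (positive diffs) ∪ (negative diffs).
|A - A| = 1 + 2·12 = 25 (matches direct enumeration: 25).

|A - A| = 25


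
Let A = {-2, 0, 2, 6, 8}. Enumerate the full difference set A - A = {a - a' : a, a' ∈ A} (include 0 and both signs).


A - A = {a - a' : a, a' ∈ A}.
Compute a - a' for each ordered pair (a, a'):
a = -2: -2--2=0, -2-0=-2, -2-2=-4, -2-6=-8, -2-8=-10
a = 0: 0--2=2, 0-0=0, 0-2=-2, 0-6=-6, 0-8=-8
a = 2: 2--2=4, 2-0=2, 2-2=0, 2-6=-4, 2-8=-6
a = 6: 6--2=8, 6-0=6, 6-2=4, 6-6=0, 6-8=-2
a = 8: 8--2=10, 8-0=8, 8-2=6, 8-6=2, 8-8=0
Collecting distinct values (and noting 0 appears from a-a):
A - A = {-10, -8, -6, -4, -2, 0, 2, 4, 6, 8, 10}
|A - A| = 11

A - A = {-10, -8, -6, -4, -2, 0, 2, 4, 6, 8, 10}


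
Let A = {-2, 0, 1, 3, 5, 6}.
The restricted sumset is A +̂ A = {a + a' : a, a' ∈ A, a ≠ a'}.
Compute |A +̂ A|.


Restricted sumset: A +̂ A = {a + a' : a ∈ A, a' ∈ A, a ≠ a'}.
Equivalently, take A + A and drop any sum 2a that is achievable ONLY as a + a for a ∈ A (i.e. sums representable only with equal summands).
Enumerate pairs (a, a') with a < a' (symmetric, so each unordered pair gives one sum; this covers all a ≠ a'):
  -2 + 0 = -2
  -2 + 1 = -1
  -2 + 3 = 1
  -2 + 5 = 3
  -2 + 6 = 4
  0 + 1 = 1
  0 + 3 = 3
  0 + 5 = 5
  0 + 6 = 6
  1 + 3 = 4
  1 + 5 = 6
  1 + 6 = 7
  3 + 5 = 8
  3 + 6 = 9
  5 + 6 = 11
Collected distinct sums: {-2, -1, 1, 3, 4, 5, 6, 7, 8, 9, 11}
|A +̂ A| = 11
(Reference bound: |A +̂ A| ≥ 2|A| - 3 for |A| ≥ 2, with |A| = 6 giving ≥ 9.)

|A +̂ A| = 11


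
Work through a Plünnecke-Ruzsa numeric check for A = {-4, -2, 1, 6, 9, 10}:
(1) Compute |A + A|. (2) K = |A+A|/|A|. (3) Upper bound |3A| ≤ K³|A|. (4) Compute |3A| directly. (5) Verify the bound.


|A| = 6.
Step 1: Compute A + A by enumerating all 36 pairs.
A + A = {-8, -6, -4, -3, -1, 2, 4, 5, 6, 7, 8, 10, 11, 12, 15, 16, 18, 19, 20}, so |A + A| = 19.
Step 2: Doubling constant K = |A + A|/|A| = 19/6 = 19/6 ≈ 3.1667.
Step 3: Plünnecke-Ruzsa gives |3A| ≤ K³·|A| = (3.1667)³ · 6 ≈ 190.5278.
Step 4: Compute 3A = A + A + A directly by enumerating all triples (a,b,c) ∈ A³; |3A| = 38.
Step 5: Check 38 ≤ 190.5278? Yes ✓.

K = 19/6, Plünnecke-Ruzsa bound K³|A| ≈ 190.5278, |3A| = 38, inequality holds.


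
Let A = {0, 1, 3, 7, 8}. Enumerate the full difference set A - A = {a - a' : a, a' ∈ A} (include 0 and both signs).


A - A = {a - a' : a, a' ∈ A}.
Compute a - a' for each ordered pair (a, a'):
a = 0: 0-0=0, 0-1=-1, 0-3=-3, 0-7=-7, 0-8=-8
a = 1: 1-0=1, 1-1=0, 1-3=-2, 1-7=-6, 1-8=-7
a = 3: 3-0=3, 3-1=2, 3-3=0, 3-7=-4, 3-8=-5
a = 7: 7-0=7, 7-1=6, 7-3=4, 7-7=0, 7-8=-1
a = 8: 8-0=8, 8-1=7, 8-3=5, 8-7=1, 8-8=0
Collecting distinct values (and noting 0 appears from a-a):
A - A = {-8, -7, -6, -5, -4, -3, -2, -1, 0, 1, 2, 3, 4, 5, 6, 7, 8}
|A - A| = 17

A - A = {-8, -7, -6, -5, -4, -3, -2, -1, 0, 1, 2, 3, 4, 5, 6, 7, 8}


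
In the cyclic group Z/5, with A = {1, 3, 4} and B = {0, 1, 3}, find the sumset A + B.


Work in Z/5Z: reduce every sum a + b modulo 5.
Enumerate all 9 pairs:
a = 1: 1+0=1, 1+1=2, 1+3=4
a = 3: 3+0=3, 3+1=4, 3+3=1
a = 4: 4+0=4, 4+1=0, 4+3=2
Distinct residues collected: {0, 1, 2, 3, 4}
|A + B| = 5 (out of 5 total residues).

A + B = {0, 1, 2, 3, 4}


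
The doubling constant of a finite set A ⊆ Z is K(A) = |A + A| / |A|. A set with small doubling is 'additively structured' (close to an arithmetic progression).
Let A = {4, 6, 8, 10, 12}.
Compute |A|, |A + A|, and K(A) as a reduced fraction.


|A| = 5.
Compute A + A by enumerating all 25 pairs.
A + A = {8, 10, 12, 14, 16, 18, 20, 22, 24}, so |A + A| = 9.
K = |A + A| / |A| = 9/5 (already in lowest terms) ≈ 1.8000.
Reference: AP of size 5 gives K = 9/5 ≈ 1.8000; a fully generic set of size 5 gives K ≈ 3.0000.

|A| = 5, |A + A| = 9, K = 9/5.


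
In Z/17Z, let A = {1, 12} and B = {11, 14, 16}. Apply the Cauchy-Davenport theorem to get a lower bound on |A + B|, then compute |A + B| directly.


Cauchy-Davenport: |A + B| ≥ min(p, |A| + |B| - 1) for A, B nonempty in Z/pZ.
|A| = 2, |B| = 3, p = 17.
CD lower bound = min(17, 2 + 3 - 1) = min(17, 4) = 4.
Compute A + B mod 17 directly:
a = 1: 1+11=12, 1+14=15, 1+16=0
a = 12: 12+11=6, 12+14=9, 12+16=11
A + B = {0, 6, 9, 11, 12, 15}, so |A + B| = 6.
Verify: 6 ≥ 4? Yes ✓.

CD lower bound = 4, actual |A + B| = 6.


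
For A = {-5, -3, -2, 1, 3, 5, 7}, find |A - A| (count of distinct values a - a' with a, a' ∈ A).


A - A = {a - a' : a, a' ∈ A}; |A| = 7.
Bounds: 2|A|-1 ≤ |A - A| ≤ |A|² - |A| + 1, i.e. 13 ≤ |A - A| ≤ 43.
Note: 0 ∈ A - A always (from a - a). The set is symmetric: if d ∈ A - A then -d ∈ A - A.
Enumerate nonzero differences d = a - a' with a > a' (then include -d):
Positive differences: {1, 2, 3, 4, 5, 6, 7, 8, 9, 10, 12}
Full difference set: {0} ∪ (positive diffs) ∪ (negative diffs).
|A - A| = 1 + 2·11 = 23 (matches direct enumeration: 23).

|A - A| = 23


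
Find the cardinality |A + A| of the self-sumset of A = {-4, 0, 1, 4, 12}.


A + A = {a + a' : a, a' ∈ A}; |A| = 5.
General bounds: 2|A| - 1 ≤ |A + A| ≤ |A|(|A|+1)/2, i.e. 9 ≤ |A + A| ≤ 15.
Lower bound 2|A|-1 is attained iff A is an arithmetic progression.
Enumerate sums a + a' for a ≤ a' (symmetric, so this suffices):
a = -4: -4+-4=-8, -4+0=-4, -4+1=-3, -4+4=0, -4+12=8
a = 0: 0+0=0, 0+1=1, 0+4=4, 0+12=12
a = 1: 1+1=2, 1+4=5, 1+12=13
a = 4: 4+4=8, 4+12=16
a = 12: 12+12=24
Distinct sums: {-8, -4, -3, 0, 1, 2, 4, 5, 8, 12, 13, 16, 24}
|A + A| = 13

|A + A| = 13


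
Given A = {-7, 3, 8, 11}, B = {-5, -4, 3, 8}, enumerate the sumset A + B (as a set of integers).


A + B = {a + b : a ∈ A, b ∈ B}.
Enumerate all |A|·|B| = 4·4 = 16 pairs (a, b) and collect distinct sums.
a = -7: -7+-5=-12, -7+-4=-11, -7+3=-4, -7+8=1
a = 3: 3+-5=-2, 3+-4=-1, 3+3=6, 3+8=11
a = 8: 8+-5=3, 8+-4=4, 8+3=11, 8+8=16
a = 11: 11+-5=6, 11+-4=7, 11+3=14, 11+8=19
Collecting distinct sums: A + B = {-12, -11, -4, -2, -1, 1, 3, 4, 6, 7, 11, 14, 16, 19}
|A + B| = 14

A + B = {-12, -11, -4, -2, -1, 1, 3, 4, 6, 7, 11, 14, 16, 19}


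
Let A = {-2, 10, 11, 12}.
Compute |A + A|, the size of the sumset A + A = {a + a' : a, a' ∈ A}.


A + A = {a + a' : a, a' ∈ A}; |A| = 4.
General bounds: 2|A| - 1 ≤ |A + A| ≤ |A|(|A|+1)/2, i.e. 7 ≤ |A + A| ≤ 10.
Lower bound 2|A|-1 is attained iff A is an arithmetic progression.
Enumerate sums a + a' for a ≤ a' (symmetric, so this suffices):
a = -2: -2+-2=-4, -2+10=8, -2+11=9, -2+12=10
a = 10: 10+10=20, 10+11=21, 10+12=22
a = 11: 11+11=22, 11+12=23
a = 12: 12+12=24
Distinct sums: {-4, 8, 9, 10, 20, 21, 22, 23, 24}
|A + A| = 9

|A + A| = 9


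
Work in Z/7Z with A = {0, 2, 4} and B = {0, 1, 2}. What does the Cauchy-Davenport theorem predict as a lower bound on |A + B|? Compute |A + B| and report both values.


Cauchy-Davenport: |A + B| ≥ min(p, |A| + |B| - 1) for A, B nonempty in Z/pZ.
|A| = 3, |B| = 3, p = 7.
CD lower bound = min(7, 3 + 3 - 1) = min(7, 5) = 5.
Compute A + B mod 7 directly:
a = 0: 0+0=0, 0+1=1, 0+2=2
a = 2: 2+0=2, 2+1=3, 2+2=4
a = 4: 4+0=4, 4+1=5, 4+2=6
A + B = {0, 1, 2, 3, 4, 5, 6}, so |A + B| = 7.
Verify: 7 ≥ 5? Yes ✓.

CD lower bound = 5, actual |A + B| = 7.


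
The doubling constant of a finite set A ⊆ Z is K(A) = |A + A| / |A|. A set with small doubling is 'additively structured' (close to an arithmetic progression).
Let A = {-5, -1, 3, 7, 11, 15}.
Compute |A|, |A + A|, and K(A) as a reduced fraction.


|A| = 6.
Compute A + A by enumerating all 36 pairs.
A + A = {-10, -6, -2, 2, 6, 10, 14, 18, 22, 26, 30}, so |A + A| = 11.
K = |A + A| / |A| = 11/6 (already in lowest terms) ≈ 1.8333.
Reference: AP of size 6 gives K = 11/6 ≈ 1.8333; a fully generic set of size 6 gives K ≈ 3.5000.

|A| = 6, |A + A| = 11, K = 11/6.


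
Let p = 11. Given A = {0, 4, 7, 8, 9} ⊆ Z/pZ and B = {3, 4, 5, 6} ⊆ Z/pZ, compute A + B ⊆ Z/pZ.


Work in Z/11Z: reduce every sum a + b modulo 11.
Enumerate all 20 pairs:
a = 0: 0+3=3, 0+4=4, 0+5=5, 0+6=6
a = 4: 4+3=7, 4+4=8, 4+5=9, 4+6=10
a = 7: 7+3=10, 7+4=0, 7+5=1, 7+6=2
a = 8: 8+3=0, 8+4=1, 8+5=2, 8+6=3
a = 9: 9+3=1, 9+4=2, 9+5=3, 9+6=4
Distinct residues collected: {0, 1, 2, 3, 4, 5, 6, 7, 8, 9, 10}
|A + B| = 11 (out of 11 total residues).

A + B = {0, 1, 2, 3, 4, 5, 6, 7, 8, 9, 10}


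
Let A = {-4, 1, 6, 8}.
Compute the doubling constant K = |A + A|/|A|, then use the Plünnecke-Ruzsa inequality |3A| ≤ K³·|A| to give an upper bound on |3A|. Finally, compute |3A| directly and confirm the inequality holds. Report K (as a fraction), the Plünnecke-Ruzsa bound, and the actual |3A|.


|A| = 4.
Step 1: Compute A + A by enumerating all 16 pairs.
A + A = {-8, -3, 2, 4, 7, 9, 12, 14, 16}, so |A + A| = 9.
Step 2: Doubling constant K = |A + A|/|A| = 9/4 = 9/4 ≈ 2.2500.
Step 3: Plünnecke-Ruzsa gives |3A| ≤ K³·|A| = (2.2500)³ · 4 ≈ 45.5625.
Step 4: Compute 3A = A + A + A directly by enumerating all triples (a,b,c) ∈ A³; |3A| = 16.
Step 5: Check 16 ≤ 45.5625? Yes ✓.

K = 9/4, Plünnecke-Ruzsa bound K³|A| ≈ 45.5625, |3A| = 16, inequality holds.


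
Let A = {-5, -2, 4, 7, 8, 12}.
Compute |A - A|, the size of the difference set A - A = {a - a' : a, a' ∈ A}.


A - A = {a - a' : a, a' ∈ A}; |A| = 6.
Bounds: 2|A|-1 ≤ |A - A| ≤ |A|² - |A| + 1, i.e. 11 ≤ |A - A| ≤ 31.
Note: 0 ∈ A - A always (from a - a). The set is symmetric: if d ∈ A - A then -d ∈ A - A.
Enumerate nonzero differences d = a - a' with a > a' (then include -d):
Positive differences: {1, 3, 4, 5, 6, 8, 9, 10, 12, 13, 14, 17}
Full difference set: {0} ∪ (positive diffs) ∪ (negative diffs).
|A - A| = 1 + 2·12 = 25 (matches direct enumeration: 25).

|A - A| = 25


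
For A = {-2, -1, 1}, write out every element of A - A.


A - A = {a - a' : a, a' ∈ A}.
Compute a - a' for each ordered pair (a, a'):
a = -2: -2--2=0, -2--1=-1, -2-1=-3
a = -1: -1--2=1, -1--1=0, -1-1=-2
a = 1: 1--2=3, 1--1=2, 1-1=0
Collecting distinct values (and noting 0 appears from a-a):
A - A = {-3, -2, -1, 0, 1, 2, 3}
|A - A| = 7

A - A = {-3, -2, -1, 0, 1, 2, 3}


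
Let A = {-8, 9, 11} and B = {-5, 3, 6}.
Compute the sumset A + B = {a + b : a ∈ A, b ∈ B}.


A + B = {a + b : a ∈ A, b ∈ B}.
Enumerate all |A|·|B| = 3·3 = 9 pairs (a, b) and collect distinct sums.
a = -8: -8+-5=-13, -8+3=-5, -8+6=-2
a = 9: 9+-5=4, 9+3=12, 9+6=15
a = 11: 11+-5=6, 11+3=14, 11+6=17
Collecting distinct sums: A + B = {-13, -5, -2, 4, 6, 12, 14, 15, 17}
|A + B| = 9

A + B = {-13, -5, -2, 4, 6, 12, 14, 15, 17}


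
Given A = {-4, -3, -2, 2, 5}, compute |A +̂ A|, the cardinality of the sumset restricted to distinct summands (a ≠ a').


Restricted sumset: A +̂ A = {a + a' : a ∈ A, a' ∈ A, a ≠ a'}.
Equivalently, take A + A and drop any sum 2a that is achievable ONLY as a + a for a ∈ A (i.e. sums representable only with equal summands).
Enumerate pairs (a, a') with a < a' (symmetric, so each unordered pair gives one sum; this covers all a ≠ a'):
  -4 + -3 = -7
  -4 + -2 = -6
  -4 + 2 = -2
  -4 + 5 = 1
  -3 + -2 = -5
  -3 + 2 = -1
  -3 + 5 = 2
  -2 + 2 = 0
  -2 + 5 = 3
  2 + 5 = 7
Collected distinct sums: {-7, -6, -5, -2, -1, 0, 1, 2, 3, 7}
|A +̂ A| = 10
(Reference bound: |A +̂ A| ≥ 2|A| - 3 for |A| ≥ 2, with |A| = 5 giving ≥ 7.)

|A +̂ A| = 10


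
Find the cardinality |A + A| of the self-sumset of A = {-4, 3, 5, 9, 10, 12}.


A + A = {a + a' : a, a' ∈ A}; |A| = 6.
General bounds: 2|A| - 1 ≤ |A + A| ≤ |A|(|A|+1)/2, i.e. 11 ≤ |A + A| ≤ 21.
Lower bound 2|A|-1 is attained iff A is an arithmetic progression.
Enumerate sums a + a' for a ≤ a' (symmetric, so this suffices):
a = -4: -4+-4=-8, -4+3=-1, -4+5=1, -4+9=5, -4+10=6, -4+12=8
a = 3: 3+3=6, 3+5=8, 3+9=12, 3+10=13, 3+12=15
a = 5: 5+5=10, 5+9=14, 5+10=15, 5+12=17
a = 9: 9+9=18, 9+10=19, 9+12=21
a = 10: 10+10=20, 10+12=22
a = 12: 12+12=24
Distinct sums: {-8, -1, 1, 5, 6, 8, 10, 12, 13, 14, 15, 17, 18, 19, 20, 21, 22, 24}
|A + A| = 18

|A + A| = 18


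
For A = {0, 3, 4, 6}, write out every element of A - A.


A - A = {a - a' : a, a' ∈ A}.
Compute a - a' for each ordered pair (a, a'):
a = 0: 0-0=0, 0-3=-3, 0-4=-4, 0-6=-6
a = 3: 3-0=3, 3-3=0, 3-4=-1, 3-6=-3
a = 4: 4-0=4, 4-3=1, 4-4=0, 4-6=-2
a = 6: 6-0=6, 6-3=3, 6-4=2, 6-6=0
Collecting distinct values (and noting 0 appears from a-a):
A - A = {-6, -4, -3, -2, -1, 0, 1, 2, 3, 4, 6}
|A - A| = 11

A - A = {-6, -4, -3, -2, -1, 0, 1, 2, 3, 4, 6}


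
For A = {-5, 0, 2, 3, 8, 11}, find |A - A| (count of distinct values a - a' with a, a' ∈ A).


A - A = {a - a' : a, a' ∈ A}; |A| = 6.
Bounds: 2|A|-1 ≤ |A - A| ≤ |A|² - |A| + 1, i.e. 11 ≤ |A - A| ≤ 31.
Note: 0 ∈ A - A always (from a - a). The set is symmetric: if d ∈ A - A then -d ∈ A - A.
Enumerate nonzero differences d = a - a' with a > a' (then include -d):
Positive differences: {1, 2, 3, 5, 6, 7, 8, 9, 11, 13, 16}
Full difference set: {0} ∪ (positive diffs) ∪ (negative diffs).
|A - A| = 1 + 2·11 = 23 (matches direct enumeration: 23).

|A - A| = 23


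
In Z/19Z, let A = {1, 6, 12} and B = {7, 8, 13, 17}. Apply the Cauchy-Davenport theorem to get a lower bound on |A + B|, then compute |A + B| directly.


Cauchy-Davenport: |A + B| ≥ min(p, |A| + |B| - 1) for A, B nonempty in Z/pZ.
|A| = 3, |B| = 4, p = 19.
CD lower bound = min(19, 3 + 4 - 1) = min(19, 6) = 6.
Compute A + B mod 19 directly:
a = 1: 1+7=8, 1+8=9, 1+13=14, 1+17=18
a = 6: 6+7=13, 6+8=14, 6+13=0, 6+17=4
a = 12: 12+7=0, 12+8=1, 12+13=6, 12+17=10
A + B = {0, 1, 4, 6, 8, 9, 10, 13, 14, 18}, so |A + B| = 10.
Verify: 10 ≥ 6? Yes ✓.

CD lower bound = 6, actual |A + B| = 10.


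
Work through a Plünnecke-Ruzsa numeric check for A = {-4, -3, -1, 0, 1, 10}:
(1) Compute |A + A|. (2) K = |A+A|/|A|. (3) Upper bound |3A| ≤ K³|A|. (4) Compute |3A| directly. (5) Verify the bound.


|A| = 6.
Step 1: Compute A + A by enumerating all 36 pairs.
A + A = {-8, -7, -6, -5, -4, -3, -2, -1, 0, 1, 2, 6, 7, 9, 10, 11, 20}, so |A + A| = 17.
Step 2: Doubling constant K = |A + A|/|A| = 17/6 = 17/6 ≈ 2.8333.
Step 3: Plünnecke-Ruzsa gives |3A| ≤ K³·|A| = (2.8333)³ · 6 ≈ 136.4722.
Step 4: Compute 3A = A + A + A directly by enumerating all triples (a,b,c) ∈ A³; |3A| = 31.
Step 5: Check 31 ≤ 136.4722? Yes ✓.

K = 17/6, Plünnecke-Ruzsa bound K³|A| ≈ 136.4722, |3A| = 31, inequality holds.


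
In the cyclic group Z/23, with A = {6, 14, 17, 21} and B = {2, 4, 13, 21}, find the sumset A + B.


Work in Z/23Z: reduce every sum a + b modulo 23.
Enumerate all 16 pairs:
a = 6: 6+2=8, 6+4=10, 6+13=19, 6+21=4
a = 14: 14+2=16, 14+4=18, 14+13=4, 14+21=12
a = 17: 17+2=19, 17+4=21, 17+13=7, 17+21=15
a = 21: 21+2=0, 21+4=2, 21+13=11, 21+21=19
Distinct residues collected: {0, 2, 4, 7, 8, 10, 11, 12, 15, 16, 18, 19, 21}
|A + B| = 13 (out of 23 total residues).

A + B = {0, 2, 4, 7, 8, 10, 11, 12, 15, 16, 18, 19, 21}


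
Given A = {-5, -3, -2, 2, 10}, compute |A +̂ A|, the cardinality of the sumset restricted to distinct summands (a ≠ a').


Restricted sumset: A +̂ A = {a + a' : a ∈ A, a' ∈ A, a ≠ a'}.
Equivalently, take A + A and drop any sum 2a that is achievable ONLY as a + a for a ∈ A (i.e. sums representable only with equal summands).
Enumerate pairs (a, a') with a < a' (symmetric, so each unordered pair gives one sum; this covers all a ≠ a'):
  -5 + -3 = -8
  -5 + -2 = -7
  -5 + 2 = -3
  -5 + 10 = 5
  -3 + -2 = -5
  -3 + 2 = -1
  -3 + 10 = 7
  -2 + 2 = 0
  -2 + 10 = 8
  2 + 10 = 12
Collected distinct sums: {-8, -7, -5, -3, -1, 0, 5, 7, 8, 12}
|A +̂ A| = 10
(Reference bound: |A +̂ A| ≥ 2|A| - 3 for |A| ≥ 2, with |A| = 5 giving ≥ 7.)

|A +̂ A| = 10


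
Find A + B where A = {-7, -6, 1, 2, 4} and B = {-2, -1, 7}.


A + B = {a + b : a ∈ A, b ∈ B}.
Enumerate all |A|·|B| = 5·3 = 15 pairs (a, b) and collect distinct sums.
a = -7: -7+-2=-9, -7+-1=-8, -7+7=0
a = -6: -6+-2=-8, -6+-1=-7, -6+7=1
a = 1: 1+-2=-1, 1+-1=0, 1+7=8
a = 2: 2+-2=0, 2+-1=1, 2+7=9
a = 4: 4+-2=2, 4+-1=3, 4+7=11
Collecting distinct sums: A + B = {-9, -8, -7, -1, 0, 1, 2, 3, 8, 9, 11}
|A + B| = 11

A + B = {-9, -8, -7, -1, 0, 1, 2, 3, 8, 9, 11}


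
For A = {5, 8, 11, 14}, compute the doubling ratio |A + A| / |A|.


|A| = 4.
Compute A + A by enumerating all 16 pairs.
A + A = {10, 13, 16, 19, 22, 25, 28}, so |A + A| = 7.
K = |A + A| / |A| = 7/4 (already in lowest terms) ≈ 1.7500.
Reference: AP of size 4 gives K = 7/4 ≈ 1.7500; a fully generic set of size 4 gives K ≈ 2.5000.

|A| = 4, |A + A| = 7, K = 7/4.


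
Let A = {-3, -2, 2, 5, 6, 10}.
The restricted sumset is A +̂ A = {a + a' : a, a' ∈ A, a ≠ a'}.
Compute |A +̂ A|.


Restricted sumset: A +̂ A = {a + a' : a ∈ A, a' ∈ A, a ≠ a'}.
Equivalently, take A + A and drop any sum 2a that is achievable ONLY as a + a for a ∈ A (i.e. sums representable only with equal summands).
Enumerate pairs (a, a') with a < a' (symmetric, so each unordered pair gives one sum; this covers all a ≠ a'):
  -3 + -2 = -5
  -3 + 2 = -1
  -3 + 5 = 2
  -3 + 6 = 3
  -3 + 10 = 7
  -2 + 2 = 0
  -2 + 5 = 3
  -2 + 6 = 4
  -2 + 10 = 8
  2 + 5 = 7
  2 + 6 = 8
  2 + 10 = 12
  5 + 6 = 11
  5 + 10 = 15
  6 + 10 = 16
Collected distinct sums: {-5, -1, 0, 2, 3, 4, 7, 8, 11, 12, 15, 16}
|A +̂ A| = 12
(Reference bound: |A +̂ A| ≥ 2|A| - 3 for |A| ≥ 2, with |A| = 6 giving ≥ 9.)

|A +̂ A| = 12


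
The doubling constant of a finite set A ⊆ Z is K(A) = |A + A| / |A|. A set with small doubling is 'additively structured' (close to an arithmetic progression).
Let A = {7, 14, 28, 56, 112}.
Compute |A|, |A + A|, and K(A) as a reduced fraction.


|A| = 5.
Compute A + A by enumerating all 25 pairs.
A + A = {14, 21, 28, 35, 42, 56, 63, 70, 84, 112, 119, 126, 140, 168, 224}, so |A + A| = 15.
K = |A + A| / |A| = 15/5 = 3/1 ≈ 3.0000.
Reference: AP of size 5 gives K = 9/5 ≈ 1.8000; a fully generic set of size 5 gives K ≈ 3.0000.

|A| = 5, |A + A| = 15, K = 15/5 = 3/1.


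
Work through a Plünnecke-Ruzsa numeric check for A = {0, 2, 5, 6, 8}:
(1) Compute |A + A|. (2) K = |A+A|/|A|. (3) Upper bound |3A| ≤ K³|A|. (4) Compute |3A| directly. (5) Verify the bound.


|A| = 5.
Step 1: Compute A + A by enumerating all 25 pairs.
A + A = {0, 2, 4, 5, 6, 7, 8, 10, 11, 12, 13, 14, 16}, so |A + A| = 13.
Step 2: Doubling constant K = |A + A|/|A| = 13/5 = 13/5 ≈ 2.6000.
Step 3: Plünnecke-Ruzsa gives |3A| ≤ K³·|A| = (2.6000)³ · 5 ≈ 87.8800.
Step 4: Compute 3A = A + A + A directly by enumerating all triples (a,b,c) ∈ A³; |3A| = 22.
Step 5: Check 22 ≤ 87.8800? Yes ✓.

K = 13/5, Plünnecke-Ruzsa bound K³|A| ≈ 87.8800, |3A| = 22, inequality holds.


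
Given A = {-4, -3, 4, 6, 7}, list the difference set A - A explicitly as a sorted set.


A - A = {a - a' : a, a' ∈ A}.
Compute a - a' for each ordered pair (a, a'):
a = -4: -4--4=0, -4--3=-1, -4-4=-8, -4-6=-10, -4-7=-11
a = -3: -3--4=1, -3--3=0, -3-4=-7, -3-6=-9, -3-7=-10
a = 4: 4--4=8, 4--3=7, 4-4=0, 4-6=-2, 4-7=-3
a = 6: 6--4=10, 6--3=9, 6-4=2, 6-6=0, 6-7=-1
a = 7: 7--4=11, 7--3=10, 7-4=3, 7-6=1, 7-7=0
Collecting distinct values (and noting 0 appears from a-a):
A - A = {-11, -10, -9, -8, -7, -3, -2, -1, 0, 1, 2, 3, 7, 8, 9, 10, 11}
|A - A| = 17

A - A = {-11, -10, -9, -8, -7, -3, -2, -1, 0, 1, 2, 3, 7, 8, 9, 10, 11}


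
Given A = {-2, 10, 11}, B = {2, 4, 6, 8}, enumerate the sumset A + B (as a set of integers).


A + B = {a + b : a ∈ A, b ∈ B}.
Enumerate all |A|·|B| = 3·4 = 12 pairs (a, b) and collect distinct sums.
a = -2: -2+2=0, -2+4=2, -2+6=4, -2+8=6
a = 10: 10+2=12, 10+4=14, 10+6=16, 10+8=18
a = 11: 11+2=13, 11+4=15, 11+6=17, 11+8=19
Collecting distinct sums: A + B = {0, 2, 4, 6, 12, 13, 14, 15, 16, 17, 18, 19}
|A + B| = 12

A + B = {0, 2, 4, 6, 12, 13, 14, 15, 16, 17, 18, 19}


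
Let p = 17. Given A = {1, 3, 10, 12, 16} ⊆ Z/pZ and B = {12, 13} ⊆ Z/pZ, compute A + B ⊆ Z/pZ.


Work in Z/17Z: reduce every sum a + b modulo 17.
Enumerate all 10 pairs:
a = 1: 1+12=13, 1+13=14
a = 3: 3+12=15, 3+13=16
a = 10: 10+12=5, 10+13=6
a = 12: 12+12=7, 12+13=8
a = 16: 16+12=11, 16+13=12
Distinct residues collected: {5, 6, 7, 8, 11, 12, 13, 14, 15, 16}
|A + B| = 10 (out of 17 total residues).

A + B = {5, 6, 7, 8, 11, 12, 13, 14, 15, 16}


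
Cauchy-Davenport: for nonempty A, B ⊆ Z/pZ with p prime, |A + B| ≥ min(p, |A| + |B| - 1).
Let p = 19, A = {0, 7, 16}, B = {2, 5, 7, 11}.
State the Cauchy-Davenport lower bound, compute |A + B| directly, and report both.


Cauchy-Davenport: |A + B| ≥ min(p, |A| + |B| - 1) for A, B nonempty in Z/pZ.
|A| = 3, |B| = 4, p = 19.
CD lower bound = min(19, 3 + 4 - 1) = min(19, 6) = 6.
Compute A + B mod 19 directly:
a = 0: 0+2=2, 0+5=5, 0+7=7, 0+11=11
a = 7: 7+2=9, 7+5=12, 7+7=14, 7+11=18
a = 16: 16+2=18, 16+5=2, 16+7=4, 16+11=8
A + B = {2, 4, 5, 7, 8, 9, 11, 12, 14, 18}, so |A + B| = 10.
Verify: 10 ≥ 6? Yes ✓.

CD lower bound = 6, actual |A + B| = 10.


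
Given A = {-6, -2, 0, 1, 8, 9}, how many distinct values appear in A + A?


A + A = {a + a' : a, a' ∈ A}; |A| = 6.
General bounds: 2|A| - 1 ≤ |A + A| ≤ |A|(|A|+1)/2, i.e. 11 ≤ |A + A| ≤ 21.
Lower bound 2|A|-1 is attained iff A is an arithmetic progression.
Enumerate sums a + a' for a ≤ a' (symmetric, so this suffices):
a = -6: -6+-6=-12, -6+-2=-8, -6+0=-6, -6+1=-5, -6+8=2, -6+9=3
a = -2: -2+-2=-4, -2+0=-2, -2+1=-1, -2+8=6, -2+9=7
a = 0: 0+0=0, 0+1=1, 0+8=8, 0+9=9
a = 1: 1+1=2, 1+8=9, 1+9=10
a = 8: 8+8=16, 8+9=17
a = 9: 9+9=18
Distinct sums: {-12, -8, -6, -5, -4, -2, -1, 0, 1, 2, 3, 6, 7, 8, 9, 10, 16, 17, 18}
|A + A| = 19

|A + A| = 19


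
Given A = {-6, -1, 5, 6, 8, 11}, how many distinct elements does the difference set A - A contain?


A - A = {a - a' : a, a' ∈ A}; |A| = 6.
Bounds: 2|A|-1 ≤ |A - A| ≤ |A|² - |A| + 1, i.e. 11 ≤ |A - A| ≤ 31.
Note: 0 ∈ A - A always (from a - a). The set is symmetric: if d ∈ A - A then -d ∈ A - A.
Enumerate nonzero differences d = a - a' with a > a' (then include -d):
Positive differences: {1, 2, 3, 5, 6, 7, 9, 11, 12, 14, 17}
Full difference set: {0} ∪ (positive diffs) ∪ (negative diffs).
|A - A| = 1 + 2·11 = 23 (matches direct enumeration: 23).

|A - A| = 23


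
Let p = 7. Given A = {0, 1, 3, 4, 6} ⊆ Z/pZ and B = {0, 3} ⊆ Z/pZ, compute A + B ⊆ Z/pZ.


Work in Z/7Z: reduce every sum a + b modulo 7.
Enumerate all 10 pairs:
a = 0: 0+0=0, 0+3=3
a = 1: 1+0=1, 1+3=4
a = 3: 3+0=3, 3+3=6
a = 4: 4+0=4, 4+3=0
a = 6: 6+0=6, 6+3=2
Distinct residues collected: {0, 1, 2, 3, 4, 6}
|A + B| = 6 (out of 7 total residues).

A + B = {0, 1, 2, 3, 4, 6}


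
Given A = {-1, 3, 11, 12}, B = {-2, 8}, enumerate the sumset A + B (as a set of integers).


A + B = {a + b : a ∈ A, b ∈ B}.
Enumerate all |A|·|B| = 4·2 = 8 pairs (a, b) and collect distinct sums.
a = -1: -1+-2=-3, -1+8=7
a = 3: 3+-2=1, 3+8=11
a = 11: 11+-2=9, 11+8=19
a = 12: 12+-2=10, 12+8=20
Collecting distinct sums: A + B = {-3, 1, 7, 9, 10, 11, 19, 20}
|A + B| = 8

A + B = {-3, 1, 7, 9, 10, 11, 19, 20}


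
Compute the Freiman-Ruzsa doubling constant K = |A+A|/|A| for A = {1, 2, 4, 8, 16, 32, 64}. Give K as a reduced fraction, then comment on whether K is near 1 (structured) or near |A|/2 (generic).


|A| = 7.
Compute A + A by enumerating all 49 pairs.
A + A = {2, 3, 4, 5, 6, 8, 9, 10, 12, 16, 17, 18, 20, 24, 32, 33, 34, 36, 40, 48, 64, 65, 66, 68, 72, 80, 96, 128}, so |A + A| = 28.
K = |A + A| / |A| = 28/7 = 4/1 ≈ 4.0000.
Reference: AP of size 7 gives K = 13/7 ≈ 1.8571; a fully generic set of size 7 gives K ≈ 4.0000.

|A| = 7, |A + A| = 28, K = 28/7 = 4/1.


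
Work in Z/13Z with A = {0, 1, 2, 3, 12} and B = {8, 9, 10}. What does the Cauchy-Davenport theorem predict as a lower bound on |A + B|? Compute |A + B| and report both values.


Cauchy-Davenport: |A + B| ≥ min(p, |A| + |B| - 1) for A, B nonempty in Z/pZ.
|A| = 5, |B| = 3, p = 13.
CD lower bound = min(13, 5 + 3 - 1) = min(13, 7) = 7.
Compute A + B mod 13 directly:
a = 0: 0+8=8, 0+9=9, 0+10=10
a = 1: 1+8=9, 1+9=10, 1+10=11
a = 2: 2+8=10, 2+9=11, 2+10=12
a = 3: 3+8=11, 3+9=12, 3+10=0
a = 12: 12+8=7, 12+9=8, 12+10=9
A + B = {0, 7, 8, 9, 10, 11, 12}, so |A + B| = 7.
Verify: 7 ≥ 7? Yes ✓.

CD lower bound = 7, actual |A + B| = 7.


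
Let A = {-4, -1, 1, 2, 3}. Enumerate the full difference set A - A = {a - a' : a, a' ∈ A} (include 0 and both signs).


A - A = {a - a' : a, a' ∈ A}.
Compute a - a' for each ordered pair (a, a'):
a = -4: -4--4=0, -4--1=-3, -4-1=-5, -4-2=-6, -4-3=-7
a = -1: -1--4=3, -1--1=0, -1-1=-2, -1-2=-3, -1-3=-4
a = 1: 1--4=5, 1--1=2, 1-1=0, 1-2=-1, 1-3=-2
a = 2: 2--4=6, 2--1=3, 2-1=1, 2-2=0, 2-3=-1
a = 3: 3--4=7, 3--1=4, 3-1=2, 3-2=1, 3-3=0
Collecting distinct values (and noting 0 appears from a-a):
A - A = {-7, -6, -5, -4, -3, -2, -1, 0, 1, 2, 3, 4, 5, 6, 7}
|A - A| = 15

A - A = {-7, -6, -5, -4, -3, -2, -1, 0, 1, 2, 3, 4, 5, 6, 7}


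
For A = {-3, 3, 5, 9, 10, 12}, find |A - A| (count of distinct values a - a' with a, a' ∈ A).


A - A = {a - a' : a, a' ∈ A}; |A| = 6.
Bounds: 2|A|-1 ≤ |A - A| ≤ |A|² - |A| + 1, i.e. 11 ≤ |A - A| ≤ 31.
Note: 0 ∈ A - A always (from a - a). The set is symmetric: if d ∈ A - A then -d ∈ A - A.
Enumerate nonzero differences d = a - a' with a > a' (then include -d):
Positive differences: {1, 2, 3, 4, 5, 6, 7, 8, 9, 12, 13, 15}
Full difference set: {0} ∪ (positive diffs) ∪ (negative diffs).
|A - A| = 1 + 2·12 = 25 (matches direct enumeration: 25).

|A - A| = 25


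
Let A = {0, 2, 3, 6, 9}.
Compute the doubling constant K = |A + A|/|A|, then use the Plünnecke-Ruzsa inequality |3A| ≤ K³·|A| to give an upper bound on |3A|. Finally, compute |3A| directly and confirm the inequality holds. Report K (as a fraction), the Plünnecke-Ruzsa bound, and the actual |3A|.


|A| = 5.
Step 1: Compute A + A by enumerating all 25 pairs.
A + A = {0, 2, 3, 4, 5, 6, 8, 9, 11, 12, 15, 18}, so |A + A| = 12.
Step 2: Doubling constant K = |A + A|/|A| = 12/5 = 12/5 ≈ 2.4000.
Step 3: Plünnecke-Ruzsa gives |3A| ≤ K³·|A| = (2.4000)³ · 5 ≈ 69.1200.
Step 4: Compute 3A = A + A + A directly by enumerating all triples (a,b,c) ∈ A³; |3A| = 21.
Step 5: Check 21 ≤ 69.1200? Yes ✓.

K = 12/5, Plünnecke-Ruzsa bound K³|A| ≈ 69.1200, |3A| = 21, inequality holds.
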